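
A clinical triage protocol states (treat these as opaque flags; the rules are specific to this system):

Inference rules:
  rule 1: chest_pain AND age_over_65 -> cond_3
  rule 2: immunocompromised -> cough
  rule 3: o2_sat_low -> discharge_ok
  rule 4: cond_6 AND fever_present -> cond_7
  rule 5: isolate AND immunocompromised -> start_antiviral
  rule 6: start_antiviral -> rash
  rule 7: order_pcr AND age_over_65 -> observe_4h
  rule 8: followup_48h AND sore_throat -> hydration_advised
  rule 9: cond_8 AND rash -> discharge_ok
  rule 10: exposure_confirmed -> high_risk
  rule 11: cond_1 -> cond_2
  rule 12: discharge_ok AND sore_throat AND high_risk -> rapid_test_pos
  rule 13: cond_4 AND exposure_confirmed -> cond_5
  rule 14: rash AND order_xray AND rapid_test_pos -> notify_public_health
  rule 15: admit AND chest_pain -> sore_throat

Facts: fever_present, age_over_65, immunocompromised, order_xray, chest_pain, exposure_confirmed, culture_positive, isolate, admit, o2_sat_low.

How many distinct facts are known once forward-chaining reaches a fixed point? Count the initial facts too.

19

Round 1: rule 1 [chest_pain AND age_over_65 -> cond_3]; rule 2 [immunocompromised -> cough]; rule 3 [o2_sat_low -> discharge_ok]; rule 5 [isolate AND immunocompromised -> start_antiviral]; rule 10 [exposure_confirmed -> high_risk]; rule 15 [admit AND chest_pain -> sore_throat]. New: cond_3, cough, discharge_ok, start_antiviral, high_risk, sore_throat.
Round 2: rule 6 [start_antiviral -> rash]; rule 12 [discharge_ok AND sore_throat AND high_risk -> rapid_test_pos]. New: rash, rapid_test_pos.
Round 3: rule 14 [rash AND order_xray AND rapid_test_pos -> notify_public_health]. New: notify_public_health.
Closure: {admit, age_over_65, chest_pain, cond_3, cough, culture_positive, discharge_ok, exposure_confirmed, fever_present, high_risk, immunocompromised, isolate, notify_public_health, o2_sat_low, order_xray, rapid_test_pos, rash, sore_throat, start_antiviral} — 19 facts.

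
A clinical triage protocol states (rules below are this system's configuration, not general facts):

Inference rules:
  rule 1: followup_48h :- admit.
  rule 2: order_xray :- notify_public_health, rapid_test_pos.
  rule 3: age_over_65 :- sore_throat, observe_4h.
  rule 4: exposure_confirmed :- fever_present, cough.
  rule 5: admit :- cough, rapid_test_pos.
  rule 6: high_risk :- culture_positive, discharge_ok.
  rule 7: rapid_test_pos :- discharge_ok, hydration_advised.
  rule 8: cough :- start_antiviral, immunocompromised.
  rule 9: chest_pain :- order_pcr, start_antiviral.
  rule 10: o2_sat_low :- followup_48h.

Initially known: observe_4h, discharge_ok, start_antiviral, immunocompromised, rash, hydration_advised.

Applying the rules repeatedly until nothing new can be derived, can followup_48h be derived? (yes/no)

Round 1 — rule 7, rule 8, derive rapid_test_pos, cough.
Round 2 — rule 5, derive admit.
Round 3 — rule 1, derive followup_48h.
Round 4 — rule 10, derive o2_sat_low.
followup_48h appears in round 3, so it is derivable.

yes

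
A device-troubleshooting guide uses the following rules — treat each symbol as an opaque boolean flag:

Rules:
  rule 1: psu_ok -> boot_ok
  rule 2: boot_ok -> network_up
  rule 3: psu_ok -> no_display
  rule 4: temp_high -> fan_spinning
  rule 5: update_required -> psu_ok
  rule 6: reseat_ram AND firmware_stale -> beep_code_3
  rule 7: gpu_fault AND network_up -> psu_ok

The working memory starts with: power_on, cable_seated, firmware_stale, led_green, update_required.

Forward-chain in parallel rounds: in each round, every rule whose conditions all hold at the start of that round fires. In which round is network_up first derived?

3

Round 1 fires rule 5, giving psu_ok.
Round 2 fires rule 1, rule 3, giving boot_ok, no_display.
Round 3 fires rule 2, giving network_up.
network_up first appears in round 3.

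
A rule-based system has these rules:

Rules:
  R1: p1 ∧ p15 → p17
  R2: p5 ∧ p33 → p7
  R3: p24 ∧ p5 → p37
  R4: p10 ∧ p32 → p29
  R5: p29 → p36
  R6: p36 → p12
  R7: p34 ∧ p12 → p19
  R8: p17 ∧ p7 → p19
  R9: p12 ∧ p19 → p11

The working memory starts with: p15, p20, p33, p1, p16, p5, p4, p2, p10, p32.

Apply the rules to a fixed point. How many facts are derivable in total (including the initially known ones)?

[1] R1 [p1 ∧ p15 → p17]; R2 [p5 ∧ p33 → p7]; R4 [p10 ∧ p32 → p29]. ⇒ new: p17, p7, p29.
[2] R5 [p29 → p36]; R8 [p17 ∧ p7 → p19]. ⇒ new: p36, p19.
[3] R6 [p36 → p12]. ⇒ new: p12.
[4] R9 [p12 ∧ p19 → p11]. ⇒ new: p11.
Closure: {p1, p10, p11, p12, p15, p16, p17, p19, p2, p20, p29, p32, p33, p36, p4, p5, p7} — 17 facts.

17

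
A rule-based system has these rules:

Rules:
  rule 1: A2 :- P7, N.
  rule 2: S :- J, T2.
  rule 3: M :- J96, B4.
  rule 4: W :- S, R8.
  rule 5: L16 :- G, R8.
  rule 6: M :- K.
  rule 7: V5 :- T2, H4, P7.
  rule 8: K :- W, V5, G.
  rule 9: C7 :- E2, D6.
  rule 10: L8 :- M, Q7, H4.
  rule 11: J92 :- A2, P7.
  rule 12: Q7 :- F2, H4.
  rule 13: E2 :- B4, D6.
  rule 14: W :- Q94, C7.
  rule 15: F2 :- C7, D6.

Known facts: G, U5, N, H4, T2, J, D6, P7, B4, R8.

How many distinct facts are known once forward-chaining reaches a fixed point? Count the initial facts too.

23

[1] rule 1 [A2 :- P7, N.]; rule 2 [S :- J, T2.]; rule 5 [L16 :- G, R8.]; rule 7 [V5 :- T2, H4, P7.]; rule 13 [E2 :- B4, D6.]. ⇒ new: A2, S, L16, V5, E2.
[2] rule 4 [W :- S, R8.]; rule 9 [C7 :- E2, D6.]; rule 11 [J92 :- A2, P7.]. ⇒ new: W, C7, J92.
[3] rule 8 [K :- W, V5, G.]; rule 15 [F2 :- C7, D6.]. ⇒ new: K, F2.
[4] rule 6 [M :- K.]; rule 12 [Q7 :- F2, H4.]. ⇒ new: M, Q7.
[5] rule 10 [L8 :- M, Q7, H4.]. ⇒ new: L8.
Closure: {A2, B4, C7, D6, E2, F2, G, H4, J, J92, K, L16, L8, M, N, P7, Q7, R8, S, T2, U5, V5, W} — 23 facts.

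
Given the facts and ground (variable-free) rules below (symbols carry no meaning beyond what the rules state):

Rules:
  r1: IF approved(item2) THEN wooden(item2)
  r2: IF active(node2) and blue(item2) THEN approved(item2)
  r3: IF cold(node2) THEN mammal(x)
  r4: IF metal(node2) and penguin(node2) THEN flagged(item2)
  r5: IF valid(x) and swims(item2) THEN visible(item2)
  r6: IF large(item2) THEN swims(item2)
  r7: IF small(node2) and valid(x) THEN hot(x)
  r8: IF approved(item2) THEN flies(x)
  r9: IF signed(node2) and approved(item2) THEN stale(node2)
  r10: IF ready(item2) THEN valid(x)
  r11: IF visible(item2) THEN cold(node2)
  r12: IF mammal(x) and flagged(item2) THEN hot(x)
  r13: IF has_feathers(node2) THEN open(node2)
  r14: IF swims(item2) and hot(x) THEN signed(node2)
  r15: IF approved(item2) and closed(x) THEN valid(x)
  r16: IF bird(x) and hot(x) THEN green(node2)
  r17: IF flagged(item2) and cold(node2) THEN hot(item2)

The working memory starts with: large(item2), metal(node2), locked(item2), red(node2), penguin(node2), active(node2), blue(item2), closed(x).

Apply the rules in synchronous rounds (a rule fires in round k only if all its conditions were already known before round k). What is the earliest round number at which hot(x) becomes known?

6

[1] r2 [IF active(node2) and blue(item2) THEN approved(item2)]; r4 [IF metal(node2) and penguin(node2) THEN flagged(item2)]; r6 [IF large(item2) THEN swims(item2)]. ⇒ new: approved(item2), flagged(item2), swims(item2).
[2] r1 [IF approved(item2) THEN wooden(item2)]; r8 [IF approved(item2) THEN flies(x)]; r15 [IF approved(item2) and closed(x) THEN valid(x)]. ⇒ new: wooden(item2), flies(x), valid(x).
[3] r5 [IF valid(x) and swims(item2) THEN visible(item2)]. ⇒ new: visible(item2).
[4] r11 [IF visible(item2) THEN cold(node2)]. ⇒ new: cold(node2).
[5] r3 [IF cold(node2) THEN mammal(x)]; r17 [IF flagged(item2) and cold(node2) THEN hot(item2)]. ⇒ new: mammal(x), hot(item2).
[6] r12 [IF mammal(x) and flagged(item2) THEN hot(x)]. ⇒ new: hot(x).
hot(x) first appears in round 6.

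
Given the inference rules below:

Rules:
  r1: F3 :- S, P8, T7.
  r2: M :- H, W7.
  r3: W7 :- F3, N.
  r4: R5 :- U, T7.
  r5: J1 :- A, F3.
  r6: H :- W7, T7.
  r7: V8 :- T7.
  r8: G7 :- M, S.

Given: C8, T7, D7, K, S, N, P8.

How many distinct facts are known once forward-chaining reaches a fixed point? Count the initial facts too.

Round 1 fires r1, r7, giving F3, V8.
Round 2 fires r3, giving W7.
Round 3 fires r6, giving H.
Round 4 fires r2, giving M.
Round 5 fires r8, giving G7.
Closure: {C8, D7, F3, G7, H, K, M, N, P8, S, T7, V8, W7} — 13 facts.

13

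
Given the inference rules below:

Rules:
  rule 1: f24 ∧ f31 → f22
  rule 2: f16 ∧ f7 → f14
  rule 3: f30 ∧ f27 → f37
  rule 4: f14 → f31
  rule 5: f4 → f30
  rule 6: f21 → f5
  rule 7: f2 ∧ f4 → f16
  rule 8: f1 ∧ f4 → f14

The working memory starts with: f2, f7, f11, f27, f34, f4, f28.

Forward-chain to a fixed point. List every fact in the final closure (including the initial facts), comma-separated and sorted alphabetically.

Round 1 — rule 5, rule 7, derive f30, f16.
Round 2 — rule 2, rule 3, derive f14, f37.
Round 3 — rule 4, derive f31.

f11, f14, f16, f2, f27, f28, f30, f31, f34, f37, f4, f7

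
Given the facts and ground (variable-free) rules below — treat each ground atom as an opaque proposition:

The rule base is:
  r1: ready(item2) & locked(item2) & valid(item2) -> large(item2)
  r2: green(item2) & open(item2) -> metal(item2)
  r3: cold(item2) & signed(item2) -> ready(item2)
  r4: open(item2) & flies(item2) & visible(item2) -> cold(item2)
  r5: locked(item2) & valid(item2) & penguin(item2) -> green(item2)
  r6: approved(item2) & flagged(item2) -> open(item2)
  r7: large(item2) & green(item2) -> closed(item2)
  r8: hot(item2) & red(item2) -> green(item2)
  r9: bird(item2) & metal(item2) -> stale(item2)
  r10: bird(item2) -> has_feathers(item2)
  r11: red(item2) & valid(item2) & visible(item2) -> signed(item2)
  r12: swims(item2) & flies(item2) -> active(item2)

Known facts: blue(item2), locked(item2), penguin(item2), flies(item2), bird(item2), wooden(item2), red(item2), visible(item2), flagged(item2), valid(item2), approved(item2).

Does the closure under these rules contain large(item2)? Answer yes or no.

[1] r5 [locked(item2) & valid(item2) & penguin(item2) -> green(item2)]; r6 [approved(item2) & flagged(item2) -> open(item2)]; r10 [bird(item2) -> has_feathers(item2)]; r11 [red(item2) & valid(item2) & visible(item2) -> signed(item2)]. ⇒ new: green(item2), open(item2), has_feathers(item2), signed(item2).
[2] r2 [green(item2) & open(item2) -> metal(item2)]; r4 [open(item2) & flies(item2) & visible(item2) -> cold(item2)]. ⇒ new: metal(item2), cold(item2).
[3] r3 [cold(item2) & signed(item2) -> ready(item2)]; r9 [bird(item2) & metal(item2) -> stale(item2)]. ⇒ new: ready(item2), stale(item2).
[4] r1 [ready(item2) & locked(item2) & valid(item2) -> large(item2)]. ⇒ new: large(item2).
[5] r7 [large(item2) & green(item2) -> closed(item2)]. ⇒ new: closed(item2).
large(item2) appears in round 4, so it is derivable.

yes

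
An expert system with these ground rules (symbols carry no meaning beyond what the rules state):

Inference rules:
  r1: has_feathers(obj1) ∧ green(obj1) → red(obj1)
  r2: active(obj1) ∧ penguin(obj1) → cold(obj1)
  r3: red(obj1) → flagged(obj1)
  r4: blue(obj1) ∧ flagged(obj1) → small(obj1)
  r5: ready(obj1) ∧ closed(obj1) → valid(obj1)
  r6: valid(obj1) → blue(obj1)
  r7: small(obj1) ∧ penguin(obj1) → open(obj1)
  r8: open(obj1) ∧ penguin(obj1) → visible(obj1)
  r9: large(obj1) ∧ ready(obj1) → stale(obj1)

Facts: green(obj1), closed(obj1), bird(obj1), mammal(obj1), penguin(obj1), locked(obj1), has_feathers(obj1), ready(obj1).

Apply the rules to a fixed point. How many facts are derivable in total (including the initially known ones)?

15

[1] r1 [has_feathers(obj1) ∧ green(obj1) → red(obj1)]; r5 [ready(obj1) ∧ closed(obj1) → valid(obj1)]. ⇒ new: red(obj1), valid(obj1).
[2] r3 [red(obj1) → flagged(obj1)]; r6 [valid(obj1) → blue(obj1)]. ⇒ new: flagged(obj1), blue(obj1).
[3] r4 [blue(obj1) ∧ flagged(obj1) → small(obj1)]. ⇒ new: small(obj1).
[4] r7 [small(obj1) ∧ penguin(obj1) → open(obj1)]. ⇒ new: open(obj1).
[5] r8 [open(obj1) ∧ penguin(obj1) → visible(obj1)]. ⇒ new: visible(obj1).
Closure: {bird(obj1), blue(obj1), closed(obj1), flagged(obj1), green(obj1), has_feathers(obj1), locked(obj1), mammal(obj1), open(obj1), penguin(obj1), ready(obj1), red(obj1), small(obj1), valid(obj1), visible(obj1)} — 15 facts.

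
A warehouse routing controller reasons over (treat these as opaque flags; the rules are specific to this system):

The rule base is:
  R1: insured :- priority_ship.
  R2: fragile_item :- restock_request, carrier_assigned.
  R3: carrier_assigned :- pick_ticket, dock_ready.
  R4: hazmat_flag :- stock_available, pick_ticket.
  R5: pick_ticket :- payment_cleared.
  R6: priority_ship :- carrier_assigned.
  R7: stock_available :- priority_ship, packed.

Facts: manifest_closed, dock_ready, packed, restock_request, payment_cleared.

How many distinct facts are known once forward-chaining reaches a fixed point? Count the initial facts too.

12

Round 1: R5 [pick_ticket :- payment_cleared.]. Adds pick_ticket.
Round 2: R3 [carrier_assigned :- pick_ticket, dock_ready.]. Adds carrier_assigned.
Round 3: R2 [fragile_item :- restock_request, carrier_assigned.]; R6 [priority_ship :- carrier_assigned.]. Adds fragile_item, priority_ship.
Round 4: R1 [insured :- priority_ship.]; R7 [stock_available :- priority_ship, packed.]. Adds insured, stock_available.
Round 5: R4 [hazmat_flag :- stock_available, pick_ticket.]. Adds hazmat_flag.
Closure: {carrier_assigned, dock_ready, fragile_item, hazmat_flag, insured, manifest_closed, packed, payment_cleared, pick_ticket, priority_ship, restock_request, stock_available} — 12 facts.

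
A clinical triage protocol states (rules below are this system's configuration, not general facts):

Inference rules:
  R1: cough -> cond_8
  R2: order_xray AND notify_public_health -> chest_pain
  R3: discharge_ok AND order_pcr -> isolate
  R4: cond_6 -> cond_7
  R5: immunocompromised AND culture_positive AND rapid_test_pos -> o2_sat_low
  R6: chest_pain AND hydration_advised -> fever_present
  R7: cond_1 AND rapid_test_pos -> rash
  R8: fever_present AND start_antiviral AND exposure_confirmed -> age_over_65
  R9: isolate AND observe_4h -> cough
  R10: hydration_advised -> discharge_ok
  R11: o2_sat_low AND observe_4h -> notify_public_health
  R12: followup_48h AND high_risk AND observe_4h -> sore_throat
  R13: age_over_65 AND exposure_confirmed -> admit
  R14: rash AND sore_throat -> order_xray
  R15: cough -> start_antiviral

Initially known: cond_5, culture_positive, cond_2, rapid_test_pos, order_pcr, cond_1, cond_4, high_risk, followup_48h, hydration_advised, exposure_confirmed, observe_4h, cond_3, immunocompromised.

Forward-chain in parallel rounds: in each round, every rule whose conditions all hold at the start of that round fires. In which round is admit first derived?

[1] R5 [immunocompromised AND culture_positive AND rapid_test_pos -> o2_sat_low]; R7 [cond_1 AND rapid_test_pos -> rash]; R10 [hydration_advised -> discharge_ok]; R12 [followup_48h AND high_risk AND observe_4h -> sore_throat]. ⇒ new: o2_sat_low, rash, discharge_ok, sore_throat.
[2] R3 [discharge_ok AND order_pcr -> isolate]; R11 [o2_sat_low AND observe_4h -> notify_public_health]; R14 [rash AND sore_throat -> order_xray]. ⇒ new: isolate, notify_public_health, order_xray.
[3] R2 [order_xray AND notify_public_health -> chest_pain]; R9 [isolate AND observe_4h -> cough]. ⇒ new: chest_pain, cough.
[4] R1 [cough -> cond_8]; R6 [chest_pain AND hydration_advised -> fever_present]; R15 [cough -> start_antiviral]. ⇒ new: cond_8, fever_present, start_antiviral.
[5] R8 [fever_present AND start_antiviral AND exposure_confirmed -> age_over_65]. ⇒ new: age_over_65.
[6] R13 [age_over_65 AND exposure_confirmed -> admit]. ⇒ new: admit.
admit first appears in round 6.

6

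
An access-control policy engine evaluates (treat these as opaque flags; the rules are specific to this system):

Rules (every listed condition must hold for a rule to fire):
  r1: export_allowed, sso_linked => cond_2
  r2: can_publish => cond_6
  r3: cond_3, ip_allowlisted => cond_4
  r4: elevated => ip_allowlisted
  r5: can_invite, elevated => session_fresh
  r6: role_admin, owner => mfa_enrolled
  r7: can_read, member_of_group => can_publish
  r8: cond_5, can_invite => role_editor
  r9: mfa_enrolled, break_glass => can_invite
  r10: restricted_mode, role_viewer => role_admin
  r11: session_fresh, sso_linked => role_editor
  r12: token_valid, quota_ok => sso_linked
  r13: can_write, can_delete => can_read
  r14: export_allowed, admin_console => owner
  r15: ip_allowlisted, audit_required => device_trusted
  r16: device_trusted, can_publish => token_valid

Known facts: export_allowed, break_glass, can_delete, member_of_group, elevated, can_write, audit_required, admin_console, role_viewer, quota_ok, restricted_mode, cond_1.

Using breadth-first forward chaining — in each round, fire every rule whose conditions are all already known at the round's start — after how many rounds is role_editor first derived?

5

Round 1 — r4, r10, r13, r14, derive ip_allowlisted, role_admin, can_read, owner.
Round 2 — r6, r7, r15, derive mfa_enrolled, can_publish, device_trusted.
Round 3 — r2, r9, r16, derive cond_6, can_invite, token_valid.
Round 4 — r5, r12, derive session_fresh, sso_linked.
Round 5 — r1, r11, derive cond_2, role_editor.
role_editor first appears in round 5.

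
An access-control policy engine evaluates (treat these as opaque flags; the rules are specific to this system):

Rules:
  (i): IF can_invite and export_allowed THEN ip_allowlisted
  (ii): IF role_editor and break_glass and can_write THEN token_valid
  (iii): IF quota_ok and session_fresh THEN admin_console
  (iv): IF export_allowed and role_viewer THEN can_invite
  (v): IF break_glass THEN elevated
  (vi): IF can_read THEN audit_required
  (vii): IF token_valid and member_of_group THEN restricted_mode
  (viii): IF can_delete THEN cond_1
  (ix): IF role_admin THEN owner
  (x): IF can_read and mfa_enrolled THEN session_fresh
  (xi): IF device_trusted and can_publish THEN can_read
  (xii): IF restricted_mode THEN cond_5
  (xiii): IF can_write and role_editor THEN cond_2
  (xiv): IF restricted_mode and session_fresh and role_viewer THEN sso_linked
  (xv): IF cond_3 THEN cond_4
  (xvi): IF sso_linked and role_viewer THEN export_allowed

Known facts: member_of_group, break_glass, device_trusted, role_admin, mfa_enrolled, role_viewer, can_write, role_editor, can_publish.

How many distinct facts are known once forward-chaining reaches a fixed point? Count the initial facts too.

22

Round 1: (ii) [IF role_editor and break_glass and can_write THEN token_valid]; (v) [IF break_glass THEN elevated]; (ix) [IF role_admin THEN owner]; (xi) [IF device_trusted and can_publish THEN can_read]; (xiii) [IF can_write and role_editor THEN cond_2]. Adds token_valid, elevated, owner, can_read, cond_2.
Round 2: (vi) [IF can_read THEN audit_required]; (vii) [IF token_valid and member_of_group THEN restricted_mode]; (x) [IF can_read and mfa_enrolled THEN session_fresh]. Adds audit_required, restricted_mode, session_fresh.
Round 3: (xii) [IF restricted_mode THEN cond_5]; (xiv) [IF restricted_mode and session_fresh and role_viewer THEN sso_linked]. Adds cond_5, sso_linked.
Round 4: (xvi) [IF sso_linked and role_viewer THEN export_allowed]. Adds export_allowed.
Round 5: (iv) [IF export_allowed and role_viewer THEN can_invite]. Adds can_invite.
Round 6: (i) [IF can_invite and export_allowed THEN ip_allowlisted]. Adds ip_allowlisted.
Closure: {audit_required, break_glass, can_invite, can_publish, can_read, can_write, cond_2, cond_5, device_trusted, elevated, export_allowed, ip_allowlisted, member_of_group, mfa_enrolled, owner, restricted_mode, role_admin, role_editor, role_viewer, session_fresh, sso_linked, token_valid} — 22 facts.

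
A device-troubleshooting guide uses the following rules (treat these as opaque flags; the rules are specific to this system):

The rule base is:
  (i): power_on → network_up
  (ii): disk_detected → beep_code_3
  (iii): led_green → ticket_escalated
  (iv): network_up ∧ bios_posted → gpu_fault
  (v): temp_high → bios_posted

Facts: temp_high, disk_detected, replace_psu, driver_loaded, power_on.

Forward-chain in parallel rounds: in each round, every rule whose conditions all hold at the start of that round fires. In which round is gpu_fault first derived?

Round 1: (i) [power_on → network_up]; (ii) [disk_detected → beep_code_3]; (v) [temp_high → bios_posted]. Adds network_up, beep_code_3, bios_posted.
Round 2: (iv) [network_up ∧ bios_posted → gpu_fault]. Adds gpu_fault.
gpu_fault first appears in round 2.

2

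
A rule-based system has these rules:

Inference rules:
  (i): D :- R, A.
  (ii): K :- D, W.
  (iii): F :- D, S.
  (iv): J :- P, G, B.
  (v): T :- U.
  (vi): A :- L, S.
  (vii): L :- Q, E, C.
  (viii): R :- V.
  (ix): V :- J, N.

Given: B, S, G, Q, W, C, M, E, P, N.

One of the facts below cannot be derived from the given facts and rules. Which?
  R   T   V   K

T

Round 1: (iv) [J :- P, G, B.]; (vii) [L :- Q, E, C.]. Adds J, L.
Round 2: (vi) [A :- L, S.]; (ix) [V :- J, N.]. Adds A, V.
Round 3: (viii) [R :- V.]. Adds R.
Round 4: (i) [D :- R, A.]. Adds D.
Round 5: (ii) [K :- D, W.]; (iii) [F :- D, S.]. Adds K, F.
Derived: K (round 5), R (round 3), V (round 2). T never appears in any round.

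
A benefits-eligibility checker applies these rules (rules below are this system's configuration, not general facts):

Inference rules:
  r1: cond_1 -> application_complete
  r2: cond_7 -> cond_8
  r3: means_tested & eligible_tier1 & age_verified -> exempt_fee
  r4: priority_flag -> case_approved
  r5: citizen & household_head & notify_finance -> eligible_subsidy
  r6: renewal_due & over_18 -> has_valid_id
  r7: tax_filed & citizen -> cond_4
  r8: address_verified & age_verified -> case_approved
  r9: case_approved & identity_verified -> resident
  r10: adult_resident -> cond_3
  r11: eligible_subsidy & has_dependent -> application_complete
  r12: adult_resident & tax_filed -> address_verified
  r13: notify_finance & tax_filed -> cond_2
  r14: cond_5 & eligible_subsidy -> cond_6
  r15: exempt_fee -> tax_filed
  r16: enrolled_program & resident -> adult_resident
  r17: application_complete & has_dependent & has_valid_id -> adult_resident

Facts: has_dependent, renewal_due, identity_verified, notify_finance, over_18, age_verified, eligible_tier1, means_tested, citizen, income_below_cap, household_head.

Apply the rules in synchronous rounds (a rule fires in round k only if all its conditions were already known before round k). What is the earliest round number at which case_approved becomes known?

[1] r3 [means_tested & eligible_tier1 & age_verified -> exempt_fee]; r5 [citizen & household_head & notify_finance -> eligible_subsidy]; r6 [renewal_due & over_18 -> has_valid_id]. ⇒ new: exempt_fee, eligible_subsidy, has_valid_id.
[2] r11 [eligible_subsidy & has_dependent -> application_complete]; r15 [exempt_fee -> tax_filed]. ⇒ new: application_complete, tax_filed.
[3] r7 [tax_filed & citizen -> cond_4]; r13 [notify_finance & tax_filed -> cond_2]; r17 [application_complete & has_dependent & has_valid_id -> adult_resident]. ⇒ new: cond_4, cond_2, adult_resident.
[4] r10 [adult_resident -> cond_3]; r12 [adult_resident & tax_filed -> address_verified]. ⇒ new: cond_3, address_verified.
[5] r8 [address_verified & age_verified -> case_approved]. ⇒ new: case_approved.
case_approved first appears in round 5.

5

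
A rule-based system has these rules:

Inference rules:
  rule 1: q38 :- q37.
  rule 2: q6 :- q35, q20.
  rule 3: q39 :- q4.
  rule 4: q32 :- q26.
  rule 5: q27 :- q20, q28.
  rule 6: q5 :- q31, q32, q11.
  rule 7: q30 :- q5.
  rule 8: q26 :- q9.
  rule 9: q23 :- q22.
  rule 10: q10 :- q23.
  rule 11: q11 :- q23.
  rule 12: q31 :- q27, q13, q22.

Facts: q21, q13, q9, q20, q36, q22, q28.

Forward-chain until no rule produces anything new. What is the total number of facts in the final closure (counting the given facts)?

Round 1: rule 5 [q27 :- q20, q28.]; rule 8 [q26 :- q9.]; rule 9 [q23 :- q22.]. Adds q27, q26, q23.
Round 2: rule 4 [q32 :- q26.]; rule 10 [q10 :- q23.]; rule 11 [q11 :- q23.]; rule 12 [q31 :- q27, q13, q22.]. Adds q32, q10, q11, q31.
Round 3: rule 6 [q5 :- q31, q32, q11.]. Adds q5.
Round 4: rule 7 [q30 :- q5.]. Adds q30.
Closure: {q10, q11, q13, q20, q21, q22, q23, q26, q27, q28, q30, q31, q32, q36, q5, q9} — 16 facts.

16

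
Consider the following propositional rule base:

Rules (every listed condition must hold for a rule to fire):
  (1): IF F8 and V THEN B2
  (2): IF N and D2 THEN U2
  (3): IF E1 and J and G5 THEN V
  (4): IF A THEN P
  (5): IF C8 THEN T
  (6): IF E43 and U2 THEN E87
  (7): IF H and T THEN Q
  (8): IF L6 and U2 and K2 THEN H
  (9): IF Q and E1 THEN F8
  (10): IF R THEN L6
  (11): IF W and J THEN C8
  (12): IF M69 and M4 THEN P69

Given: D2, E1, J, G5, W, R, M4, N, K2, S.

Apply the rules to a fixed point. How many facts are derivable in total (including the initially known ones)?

Round 1 — (2), (3), (10), (11), derive U2, V, L6, C8.
Round 2 — (5), (8), derive T, H.
Round 3 — (7), derive Q.
Round 4 — (9), derive F8.
Round 5 — (1), derive B2.
Closure: {B2, C8, D2, E1, F8, G5, H, J, K2, L6, M4, N, Q, R, S, T, U2, V, W} — 19 facts.

19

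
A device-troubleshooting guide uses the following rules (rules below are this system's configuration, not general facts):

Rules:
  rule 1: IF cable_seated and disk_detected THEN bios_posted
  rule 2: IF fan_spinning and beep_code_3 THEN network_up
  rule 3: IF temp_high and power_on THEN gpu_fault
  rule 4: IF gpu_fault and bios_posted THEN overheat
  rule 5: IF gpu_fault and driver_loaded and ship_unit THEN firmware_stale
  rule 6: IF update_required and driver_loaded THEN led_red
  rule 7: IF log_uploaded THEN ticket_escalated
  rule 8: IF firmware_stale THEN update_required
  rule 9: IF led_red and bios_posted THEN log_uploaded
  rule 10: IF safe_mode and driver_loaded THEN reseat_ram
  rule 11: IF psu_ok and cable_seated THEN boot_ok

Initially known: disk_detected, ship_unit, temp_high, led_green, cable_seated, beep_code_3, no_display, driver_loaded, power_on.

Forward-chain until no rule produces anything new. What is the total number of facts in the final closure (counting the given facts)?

17

Round 1: rule 1 [IF cable_seated and disk_detected THEN bios_posted]; rule 3 [IF temp_high and power_on THEN gpu_fault]. Adds bios_posted, gpu_fault.
Round 2: rule 4 [IF gpu_fault and bios_posted THEN overheat]; rule 5 [IF gpu_fault and driver_loaded and ship_unit THEN firmware_stale]. Adds overheat, firmware_stale.
Round 3: rule 8 [IF firmware_stale THEN update_required]. Adds update_required.
Round 4: rule 6 [IF update_required and driver_loaded THEN led_red]. Adds led_red.
Round 5: rule 9 [IF led_red and bios_posted THEN log_uploaded]. Adds log_uploaded.
Round 6: rule 7 [IF log_uploaded THEN ticket_escalated]. Adds ticket_escalated.
Closure: {beep_code_3, bios_posted, cable_seated, disk_detected, driver_loaded, firmware_stale, gpu_fault, led_green, led_red, log_uploaded, no_display, overheat, power_on, ship_unit, temp_high, ticket_escalated, update_required} — 17 facts.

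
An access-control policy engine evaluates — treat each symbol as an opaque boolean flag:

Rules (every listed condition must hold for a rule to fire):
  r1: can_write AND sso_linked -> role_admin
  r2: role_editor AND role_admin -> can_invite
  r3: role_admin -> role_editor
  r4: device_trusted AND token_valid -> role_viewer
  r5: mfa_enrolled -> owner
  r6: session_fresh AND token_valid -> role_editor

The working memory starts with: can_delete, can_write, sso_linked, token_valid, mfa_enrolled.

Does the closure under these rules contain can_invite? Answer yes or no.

[1] r1 [can_write AND sso_linked -> role_admin]; r5 [mfa_enrolled -> owner]. ⇒ new: role_admin, owner.
[2] r3 [role_admin -> role_editor]. ⇒ new: role_editor.
[3] r2 [role_editor AND role_admin -> can_invite]. ⇒ new: can_invite.
can_invite appears in round 3, so it is derivable.

yes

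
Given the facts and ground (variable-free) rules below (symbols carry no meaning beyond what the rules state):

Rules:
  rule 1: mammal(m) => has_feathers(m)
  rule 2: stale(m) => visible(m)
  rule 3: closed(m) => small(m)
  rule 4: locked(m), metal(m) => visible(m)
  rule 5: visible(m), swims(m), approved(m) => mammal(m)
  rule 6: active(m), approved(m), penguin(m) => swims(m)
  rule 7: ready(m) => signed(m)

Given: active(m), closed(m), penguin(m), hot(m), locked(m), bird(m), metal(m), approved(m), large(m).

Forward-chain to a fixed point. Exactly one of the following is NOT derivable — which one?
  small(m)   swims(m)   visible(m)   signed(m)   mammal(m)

signed(m)

[1] rule 3 [closed(m) => small(m)]; rule 4 [locked(m), metal(m) => visible(m)]; rule 6 [active(m), approved(m), penguin(m) => swims(m)]. ⇒ new: small(m), visible(m), swims(m).
[2] rule 5 [visible(m), swims(m), approved(m) => mammal(m)]. ⇒ new: mammal(m).
[3] rule 1 [mammal(m) => has_feathers(m)]. ⇒ new: has_feathers(m).
Derived: small(m) (round 1), visible(m) (round 1), mammal(m) (round 2), swims(m) (round 1). signed(m) never appears in any round.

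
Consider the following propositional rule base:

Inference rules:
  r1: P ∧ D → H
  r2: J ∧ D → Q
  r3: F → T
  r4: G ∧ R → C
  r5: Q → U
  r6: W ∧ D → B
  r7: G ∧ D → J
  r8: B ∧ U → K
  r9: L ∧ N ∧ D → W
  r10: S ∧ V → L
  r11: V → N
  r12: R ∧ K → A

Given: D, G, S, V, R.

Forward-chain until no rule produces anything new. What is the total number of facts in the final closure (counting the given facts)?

15

Round 1: r4 [G ∧ R → C]; r7 [G ∧ D → J]; r10 [S ∧ V → L]; r11 [V → N]. Adds C, J, L, N.
Round 2: r2 [J ∧ D → Q]; r9 [L ∧ N ∧ D → W]. Adds Q, W.
Round 3: r5 [Q → U]; r6 [W ∧ D → B]. Adds U, B.
Round 4: r8 [B ∧ U → K]. Adds K.
Round 5: r12 [R ∧ K → A]. Adds A.
Closure: {A, B, C, D, G, J, K, L, N, Q, R, S, U, V, W} — 15 facts.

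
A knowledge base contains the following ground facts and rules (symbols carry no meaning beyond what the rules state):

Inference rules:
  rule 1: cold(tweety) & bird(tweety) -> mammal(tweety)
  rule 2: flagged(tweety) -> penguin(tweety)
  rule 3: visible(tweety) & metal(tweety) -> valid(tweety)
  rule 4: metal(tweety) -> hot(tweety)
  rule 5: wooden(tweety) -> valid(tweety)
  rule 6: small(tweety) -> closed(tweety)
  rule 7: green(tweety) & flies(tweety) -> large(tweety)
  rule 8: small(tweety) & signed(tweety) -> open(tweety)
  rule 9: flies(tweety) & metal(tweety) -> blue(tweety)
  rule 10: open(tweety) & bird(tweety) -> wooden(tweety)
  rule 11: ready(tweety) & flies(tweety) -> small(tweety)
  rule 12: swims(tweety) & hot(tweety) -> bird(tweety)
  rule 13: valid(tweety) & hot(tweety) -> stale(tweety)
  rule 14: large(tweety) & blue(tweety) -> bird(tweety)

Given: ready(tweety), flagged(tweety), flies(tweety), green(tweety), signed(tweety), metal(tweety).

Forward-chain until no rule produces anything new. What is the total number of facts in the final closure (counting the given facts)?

17

Round 1 fires rule 2, rule 4, rule 7, rule 9, rule 11, giving penguin(tweety), hot(tweety), large(tweety), blue(tweety), small(tweety).
Round 2 fires rule 6, rule 8, rule 14, giving closed(tweety), open(tweety), bird(tweety).
Round 3 fires rule 10, giving wooden(tweety).
Round 4 fires rule 5, giving valid(tweety).
Round 5 fires rule 13, giving stale(tweety).
Closure: {bird(tweety), blue(tweety), closed(tweety), flagged(tweety), flies(tweety), green(tweety), hot(tweety), large(tweety), metal(tweety), open(tweety), penguin(tweety), ready(tweety), signed(tweety), small(tweety), stale(tweety), valid(tweety), wooden(tweety)} — 17 facts.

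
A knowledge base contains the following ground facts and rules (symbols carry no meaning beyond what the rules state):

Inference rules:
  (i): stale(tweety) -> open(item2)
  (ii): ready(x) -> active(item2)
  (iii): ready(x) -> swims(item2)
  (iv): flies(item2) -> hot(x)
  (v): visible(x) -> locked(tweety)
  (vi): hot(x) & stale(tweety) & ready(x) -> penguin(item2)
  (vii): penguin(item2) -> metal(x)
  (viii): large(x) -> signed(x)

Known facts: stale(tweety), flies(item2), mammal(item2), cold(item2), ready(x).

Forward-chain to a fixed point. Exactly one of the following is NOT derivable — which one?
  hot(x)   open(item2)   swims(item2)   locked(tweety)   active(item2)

locked(tweety)

Round 1 — (i), (ii), (iii), (iv), derive open(item2), active(item2), swims(item2), hot(x).
Round 2 — (vi), derive penguin(item2).
Round 3 — (vii), derive metal(x).
Derived: swims(item2) (round 1), active(item2) (round 1), open(item2) (round 1), hot(x) (round 1). locked(tweety) never appears in any round.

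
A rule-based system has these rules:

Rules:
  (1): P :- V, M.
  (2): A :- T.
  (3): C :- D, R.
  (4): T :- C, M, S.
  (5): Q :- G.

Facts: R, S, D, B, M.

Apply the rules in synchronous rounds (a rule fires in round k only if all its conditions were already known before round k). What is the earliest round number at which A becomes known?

3

Round 1: (3) [C :- D, R.]. Adds C.
Round 2: (4) [T :- C, M, S.]. Adds T.
Round 3: (2) [A :- T.]. Adds A.
A first appears in round 3.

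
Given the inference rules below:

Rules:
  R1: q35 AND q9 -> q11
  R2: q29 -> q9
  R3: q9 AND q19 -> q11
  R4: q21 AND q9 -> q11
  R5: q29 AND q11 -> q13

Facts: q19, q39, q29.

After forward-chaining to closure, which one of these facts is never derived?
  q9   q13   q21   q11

q21

[1] R2 [q29 -> q9]. ⇒ new: q9.
[2] R3 [q9 AND q19 -> q11]. ⇒ new: q11.
[3] R5 [q29 AND q11 -> q13]. ⇒ new: q13.
Derived: q13 (round 3), q11 (round 2), q9 (round 1). q21 never appears in any round.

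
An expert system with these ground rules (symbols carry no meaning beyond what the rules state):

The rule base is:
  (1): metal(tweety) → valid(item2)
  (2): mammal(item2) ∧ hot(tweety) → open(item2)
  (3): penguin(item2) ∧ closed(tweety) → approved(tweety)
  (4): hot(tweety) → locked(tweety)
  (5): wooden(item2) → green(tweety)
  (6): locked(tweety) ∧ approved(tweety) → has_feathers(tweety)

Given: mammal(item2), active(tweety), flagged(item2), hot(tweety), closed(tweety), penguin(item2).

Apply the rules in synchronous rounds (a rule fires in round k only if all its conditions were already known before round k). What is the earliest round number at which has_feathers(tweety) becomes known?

Round 1 — (2), (3), (4), derive open(item2), approved(tweety), locked(tweety).
Round 2 — (6), derive has_feathers(tweety).
has_feathers(tweety) first appears in round 2.

2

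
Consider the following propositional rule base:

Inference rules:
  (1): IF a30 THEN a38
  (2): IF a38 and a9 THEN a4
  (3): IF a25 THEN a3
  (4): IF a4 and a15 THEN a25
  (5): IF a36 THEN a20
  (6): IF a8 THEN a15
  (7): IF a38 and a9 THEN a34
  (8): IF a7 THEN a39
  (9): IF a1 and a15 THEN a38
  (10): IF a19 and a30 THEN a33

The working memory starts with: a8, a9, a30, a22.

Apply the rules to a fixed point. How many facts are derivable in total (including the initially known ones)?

10

Round 1 fires (1), (6), giving a38, a15.
Round 2 fires (2), (7), giving a4, a34.
Round 3 fires (4), giving a25.
Round 4 fires (3), giving a3.
Closure: {a15, a22, a25, a3, a30, a34, a38, a4, a8, a9} — 10 facts.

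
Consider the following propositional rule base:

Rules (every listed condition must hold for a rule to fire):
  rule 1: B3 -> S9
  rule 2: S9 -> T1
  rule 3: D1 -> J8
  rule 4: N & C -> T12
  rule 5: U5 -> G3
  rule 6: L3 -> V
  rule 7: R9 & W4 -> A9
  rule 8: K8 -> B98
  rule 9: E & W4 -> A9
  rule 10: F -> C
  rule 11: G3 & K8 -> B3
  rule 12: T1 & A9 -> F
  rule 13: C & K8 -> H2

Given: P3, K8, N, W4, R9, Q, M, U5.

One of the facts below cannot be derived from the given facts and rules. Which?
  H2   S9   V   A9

Round 1: rule 5 [U5 -> G3]; rule 7 [R9 & W4 -> A9]; rule 8 [K8 -> B98]. New: G3, A9, B98.
Round 2: rule 11 [G3 & K8 -> B3]. New: B3.
Round 3: rule 1 [B3 -> S9]. New: S9.
Round 4: rule 2 [S9 -> T1]. New: T1.
Round 5: rule 12 [T1 & A9 -> F]. New: F.
Round 6: rule 10 [F -> C]. New: C.
Round 7: rule 4 [N & C -> T12]; rule 13 [C & K8 -> H2]. New: T12, H2.
Derived: H2 (round 7), S9 (round 3), A9 (round 1). V never appears in any round.

V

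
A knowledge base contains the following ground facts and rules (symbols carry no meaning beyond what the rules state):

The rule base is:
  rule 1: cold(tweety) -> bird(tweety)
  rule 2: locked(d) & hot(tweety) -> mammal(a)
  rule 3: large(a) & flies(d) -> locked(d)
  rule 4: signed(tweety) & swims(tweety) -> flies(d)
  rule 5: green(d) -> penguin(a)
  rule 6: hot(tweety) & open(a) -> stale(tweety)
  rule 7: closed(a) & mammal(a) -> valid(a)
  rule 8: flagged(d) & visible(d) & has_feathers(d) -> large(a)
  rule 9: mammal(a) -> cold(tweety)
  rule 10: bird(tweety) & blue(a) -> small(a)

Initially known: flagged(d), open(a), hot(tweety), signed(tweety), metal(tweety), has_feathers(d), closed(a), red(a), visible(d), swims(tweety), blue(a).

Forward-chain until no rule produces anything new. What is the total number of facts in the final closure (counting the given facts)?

Round 1 fires rule 4, rule 6, rule 8, giving flies(d), stale(tweety), large(a).
Round 2 fires rule 3, giving locked(d).
Round 3 fires rule 2, giving mammal(a).
Round 4 fires rule 7, rule 9, giving valid(a), cold(tweety).
Round 5 fires rule 1, giving bird(tweety).
Round 6 fires rule 10, giving small(a).
Closure: {bird(tweety), blue(a), closed(a), cold(tweety), flagged(d), flies(d), has_feathers(d), hot(tweety), large(a), locked(d), mammal(a), metal(tweety), open(a), red(a), signed(tweety), small(a), stale(tweety), swims(tweety), valid(a), visible(d)} — 20 facts.

20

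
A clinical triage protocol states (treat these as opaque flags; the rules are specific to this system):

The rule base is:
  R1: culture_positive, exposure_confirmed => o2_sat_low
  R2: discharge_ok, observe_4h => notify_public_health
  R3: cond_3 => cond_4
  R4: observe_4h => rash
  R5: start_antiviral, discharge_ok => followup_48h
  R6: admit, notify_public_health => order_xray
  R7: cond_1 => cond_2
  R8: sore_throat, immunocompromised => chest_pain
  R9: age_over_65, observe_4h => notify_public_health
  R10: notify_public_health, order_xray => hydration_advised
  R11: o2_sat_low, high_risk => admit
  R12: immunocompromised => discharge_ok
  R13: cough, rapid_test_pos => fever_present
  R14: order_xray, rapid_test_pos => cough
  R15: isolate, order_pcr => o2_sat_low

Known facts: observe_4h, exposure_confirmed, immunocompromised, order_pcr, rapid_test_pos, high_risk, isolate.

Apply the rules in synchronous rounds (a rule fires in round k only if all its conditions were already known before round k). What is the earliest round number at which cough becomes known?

Round 1 fires R4, R12, R15, giving rash, discharge_ok, o2_sat_low.
Round 2 fires R2, R11, giving notify_public_health, admit.
Round 3 fires R6, giving order_xray.
Round 4 fires R10, R14, giving hydration_advised, cough.
cough first appears in round 4.

4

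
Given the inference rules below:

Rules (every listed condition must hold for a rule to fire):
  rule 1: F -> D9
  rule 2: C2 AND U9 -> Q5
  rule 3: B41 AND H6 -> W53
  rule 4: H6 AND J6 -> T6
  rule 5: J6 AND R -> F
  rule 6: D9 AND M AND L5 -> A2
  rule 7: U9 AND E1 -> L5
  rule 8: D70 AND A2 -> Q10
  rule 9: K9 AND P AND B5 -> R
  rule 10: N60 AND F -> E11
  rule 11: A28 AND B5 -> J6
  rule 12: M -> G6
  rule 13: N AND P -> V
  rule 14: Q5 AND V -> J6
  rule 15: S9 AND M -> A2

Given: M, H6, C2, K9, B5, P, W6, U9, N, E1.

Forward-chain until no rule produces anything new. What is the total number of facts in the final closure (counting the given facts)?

Round 1: rule 2 [C2 AND U9 -> Q5]; rule 7 [U9 AND E1 -> L5]; rule 9 [K9 AND P AND B5 -> R]; rule 12 [M -> G6]; rule 13 [N AND P -> V]. Adds Q5, L5, R, G6, V.
Round 2: rule 14 [Q5 AND V -> J6]. Adds J6.
Round 3: rule 4 [H6 AND J6 -> T6]; rule 5 [J6 AND R -> F]. Adds T6, F.
Round 4: rule 1 [F -> D9]. Adds D9.
Round 5: rule 6 [D9 AND M AND L5 -> A2]. Adds A2.
Closure: {A2, B5, C2, D9, E1, F, G6, H6, J6, K9, L5, M, N, P, Q5, R, T6, U9, V, W6} — 20 facts.

20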